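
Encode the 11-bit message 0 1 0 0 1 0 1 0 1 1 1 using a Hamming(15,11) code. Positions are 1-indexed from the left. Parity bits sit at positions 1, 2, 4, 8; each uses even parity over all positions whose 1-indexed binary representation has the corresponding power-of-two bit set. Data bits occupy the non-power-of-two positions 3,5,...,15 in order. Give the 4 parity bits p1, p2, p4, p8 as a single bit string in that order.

1101

Place data bits at non-power-of-two positions: b3=0, b5=1, b6=0, b7=0, b9=1, b10=0, b11=1, b12=0, b13=1, b14=1, b15=1.
p1 = XOR of data positions {3,5,7,9,11,13,15} = 0⊕1⊕0⊕1⊕1⊕1⊕1 = 1
p2 = XOR of data positions {3,6,7,10,11,14,15} = 0⊕0⊕0⊕0⊕1⊕1⊕1 = 1
p4 = XOR of data positions {5,6,7,12,13,14,15} = 1⊕0⊕0⊕0⊕1⊕1⊕1 = 0
p8 = XOR of data positions {9,10,11,12,13,14,15} = 1⊕0⊕1⊕0⊕1⊕1⊕1 = 1
Parity bits p1,p2,p4,p8 = 1101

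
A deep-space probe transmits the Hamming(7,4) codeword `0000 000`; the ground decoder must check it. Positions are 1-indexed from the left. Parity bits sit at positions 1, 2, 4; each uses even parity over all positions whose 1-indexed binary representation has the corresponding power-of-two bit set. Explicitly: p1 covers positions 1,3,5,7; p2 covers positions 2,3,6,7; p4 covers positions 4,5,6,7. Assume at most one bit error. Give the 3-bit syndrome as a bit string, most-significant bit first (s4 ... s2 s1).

s1: b1⊕b3⊕b5⊕b7 = 0⊕0⊕0⊕0 = 0
s2: b2⊕b3⊕b6⊕b7 = 0⊕0⊕0⊕0 = 0
s4: b4⊕b5⊕b6⊕b7 = 0⊕0⊕0⊕0 = 0
Syndrome (s4...s1) = 000 → position 0 (no error).

000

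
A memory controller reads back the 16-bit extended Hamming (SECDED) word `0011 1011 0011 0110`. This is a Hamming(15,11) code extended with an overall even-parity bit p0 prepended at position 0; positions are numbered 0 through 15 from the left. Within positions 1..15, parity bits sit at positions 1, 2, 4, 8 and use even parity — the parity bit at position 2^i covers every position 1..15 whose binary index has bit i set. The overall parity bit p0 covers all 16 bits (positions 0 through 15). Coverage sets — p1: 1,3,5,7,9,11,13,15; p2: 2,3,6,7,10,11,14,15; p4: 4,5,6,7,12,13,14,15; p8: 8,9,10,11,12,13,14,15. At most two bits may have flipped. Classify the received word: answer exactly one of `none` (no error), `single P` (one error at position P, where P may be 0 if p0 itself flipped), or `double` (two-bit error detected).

s1: b1⊕b3⊕b5⊕b7⊕b9⊕b11⊕b13⊕b15 = 0⊕1⊕0⊕1⊕0⊕1⊕1⊕0 = 0
s2: b2⊕b3⊕b6⊕b7⊕b10⊕b11⊕b14⊕b15 = 1⊕1⊕1⊕1⊕1⊕1⊕1⊕0 = 1
s4: b4⊕b5⊕b6⊕b7⊕b12⊕b13⊕b14⊕b15 = 1⊕0⊕1⊕1⊕0⊕1⊕1⊕0 = 1
s8: b8⊕b9⊕b10⊕b11⊕b12⊕b13⊕b14⊕b15 = 0⊕0⊕1⊕1⊕0⊕1⊕1⊕0 = 0
Syndrome (s8...s1) = 0110 → position 6.
Overall parity (XOR of all 16 bits, including p0): 0⊕0⊕1⊕1⊕1⊕0⊕1⊕1⊕0⊕0⊕1⊕1⊕0⊕1⊕1⊕0 = 1
Overall=1, syndrome position=6 → single-bit error at position 6.

single 6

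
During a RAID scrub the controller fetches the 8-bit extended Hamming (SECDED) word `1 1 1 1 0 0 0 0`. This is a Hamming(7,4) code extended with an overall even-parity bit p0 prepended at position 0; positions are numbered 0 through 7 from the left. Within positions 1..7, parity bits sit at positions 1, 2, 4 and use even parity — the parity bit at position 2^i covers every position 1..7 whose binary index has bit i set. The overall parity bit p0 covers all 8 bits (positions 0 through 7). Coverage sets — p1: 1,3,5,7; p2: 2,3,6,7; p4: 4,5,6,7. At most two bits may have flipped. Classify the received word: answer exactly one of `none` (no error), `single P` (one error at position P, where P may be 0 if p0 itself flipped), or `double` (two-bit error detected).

none

s1: b1⊕b3⊕b5⊕b7 = 1⊕1⊕0⊕0 = 0
s2: b2⊕b3⊕b6⊕b7 = 1⊕1⊕0⊕0 = 0
s4: b4⊕b5⊕b6⊕b7 = 0⊕0⊕0⊕0 = 0
Syndrome (s4...s1) = 000 → position 0 (no error).
Overall parity (XOR of all 8 bits, including p0): 1⊕1⊕1⊕1⊕0⊕0⊕0⊕0 = 0
Overall=0, syndrome position=0 → no error.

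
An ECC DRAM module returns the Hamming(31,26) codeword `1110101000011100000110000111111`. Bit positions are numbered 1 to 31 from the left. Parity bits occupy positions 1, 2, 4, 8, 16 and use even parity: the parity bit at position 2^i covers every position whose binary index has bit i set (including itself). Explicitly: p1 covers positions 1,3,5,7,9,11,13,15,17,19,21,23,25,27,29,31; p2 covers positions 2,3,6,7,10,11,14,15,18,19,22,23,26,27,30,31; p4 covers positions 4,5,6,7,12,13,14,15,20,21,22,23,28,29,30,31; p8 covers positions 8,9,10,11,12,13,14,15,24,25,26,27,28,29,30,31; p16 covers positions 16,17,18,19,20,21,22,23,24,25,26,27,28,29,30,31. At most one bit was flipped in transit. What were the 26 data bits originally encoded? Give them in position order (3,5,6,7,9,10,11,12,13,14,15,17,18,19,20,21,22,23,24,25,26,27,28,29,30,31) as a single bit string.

s1: b1⊕b3⊕b5⊕b7⊕b9⊕b11⊕b13⊕b15⊕b17⊕b19⊕b21⊕b23⊕b25⊕b27⊕b29⊕b31 = 1⊕1⊕1⊕1⊕0⊕0⊕1⊕0⊕0⊕0⊕1⊕0⊕0⊕1⊕1⊕1 = 1
s2: b2⊕b3⊕b6⊕b7⊕b10⊕b11⊕b14⊕b15⊕b18⊕b19⊕b22⊕b23⊕b26⊕b27⊕b30⊕b31 = 1⊕1⊕0⊕1⊕0⊕0⊕1⊕0⊕0⊕0⊕0⊕0⊕1⊕1⊕1⊕1 = 0
s4: b4⊕b5⊕b6⊕b7⊕b12⊕b13⊕b14⊕b15⊕b20⊕b21⊕b22⊕b23⊕b28⊕b29⊕b30⊕b31 = 0⊕1⊕0⊕1⊕1⊕1⊕1⊕0⊕1⊕1⊕0⊕0⊕1⊕1⊕1⊕1 = 1
s8: b8⊕b9⊕b10⊕b11⊕b12⊕b13⊕b14⊕b15⊕b24⊕b25⊕b26⊕b27⊕b28⊕b29⊕b30⊕b31 = 0⊕0⊕0⊕0⊕1⊕1⊕1⊕0⊕0⊕0⊕1⊕1⊕1⊕1⊕1⊕1 = 1
s16: b16⊕b17⊕b18⊕b19⊕b20⊕b21⊕b22⊕b23⊕b24⊕b25⊕b26⊕b27⊕b28⊕b29⊕b30⊕b31 = 0⊕0⊕0⊕0⊕1⊕1⊕0⊕0⊕0⊕0⊕1⊕1⊕1⊕1⊕1⊕1 = 0
Syndrome (s16...s1) = 01101 → position 13.
Flip bit 13: corrected codeword = 1110101000010100000110000111111
Data bits at positions 3,5,6,7,9,10,11,12,13,14,15,17,18,19,20,21,22,23,24,25,26,27,28,29,30,31: 11010001010000110000111111

11010001010000110000111111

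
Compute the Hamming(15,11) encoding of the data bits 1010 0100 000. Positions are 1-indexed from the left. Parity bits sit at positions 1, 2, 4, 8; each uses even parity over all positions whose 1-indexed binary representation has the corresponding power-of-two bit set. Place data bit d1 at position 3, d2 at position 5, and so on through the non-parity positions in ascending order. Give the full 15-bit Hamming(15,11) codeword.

Place data bits at non-power-of-two positions: b3=1, b5=0, b6=1, b7=0, b9=0, b10=1, b11=0, b12=0, b13=0, b14=0, b15=0.
p1 = XOR of data positions {3,5,7,9,11,13,15} = 1⊕0⊕0⊕0⊕0⊕0⊕0 = 1
p2 = XOR of data positions {3,6,7,10,11,14,15} = 1⊕1⊕0⊕1⊕0⊕0⊕0 = 1
p4 = XOR of data positions {5,6,7,12,13,14,15} = 0⊕1⊕0⊕0⊕0⊕0⊕0 = 1
p8 = XOR of data positions {9,10,11,12,13,14,15} = 0⊕1⊕0⊕0⊕0⊕0⊕0 = 1
Codeword b1..b15 = 111101010100000

111101010100000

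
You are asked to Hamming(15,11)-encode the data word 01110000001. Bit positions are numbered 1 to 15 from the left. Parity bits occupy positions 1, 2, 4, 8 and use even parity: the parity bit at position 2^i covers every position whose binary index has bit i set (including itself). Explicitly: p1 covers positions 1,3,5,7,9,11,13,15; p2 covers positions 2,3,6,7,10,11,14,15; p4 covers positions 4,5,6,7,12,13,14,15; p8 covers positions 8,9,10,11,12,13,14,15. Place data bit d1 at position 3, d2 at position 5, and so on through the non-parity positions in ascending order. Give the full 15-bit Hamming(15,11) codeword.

110011110000001

Place data bits at non-power-of-two positions: b3=0, b5=1, b6=1, b7=1, b9=0, b10=0, b11=0, b12=0, b13=0, b14=0, b15=1.
p1 = XOR of data positions {3,5,7,9,11,13,15} = 0⊕1⊕1⊕0⊕0⊕0⊕1 = 1
p2 = XOR of data positions {3,6,7,10,11,14,15} = 0⊕1⊕1⊕0⊕0⊕0⊕1 = 1
p4 = XOR of data positions {5,6,7,12,13,14,15} = 1⊕1⊕1⊕0⊕0⊕0⊕1 = 0
p8 = XOR of data positions {9,10,11,12,13,14,15} = 0⊕0⊕0⊕0⊕0⊕0⊕1 = 1
Codeword b1..b15 = 110011110000001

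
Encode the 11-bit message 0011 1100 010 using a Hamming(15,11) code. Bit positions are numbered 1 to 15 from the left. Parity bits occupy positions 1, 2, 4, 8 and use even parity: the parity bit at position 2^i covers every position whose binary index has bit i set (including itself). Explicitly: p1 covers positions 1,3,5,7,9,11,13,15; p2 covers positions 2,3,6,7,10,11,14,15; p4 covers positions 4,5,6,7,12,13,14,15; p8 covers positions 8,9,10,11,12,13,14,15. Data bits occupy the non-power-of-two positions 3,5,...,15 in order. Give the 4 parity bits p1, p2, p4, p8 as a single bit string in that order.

Place data bits at non-power-of-two positions: b3=0, b5=0, b6=1, b7=1, b9=1, b10=1, b11=0, b12=0, b13=0, b14=1, b15=0.
p1 = XOR of data positions {3,5,7,9,11,13,15} = 0⊕0⊕1⊕1⊕0⊕0⊕0 = 0
p2 = XOR of data positions {3,6,7,10,11,14,15} = 0⊕1⊕1⊕1⊕0⊕1⊕0 = 0
p4 = XOR of data positions {5,6,7,12,13,14,15} = 0⊕1⊕1⊕0⊕0⊕1⊕0 = 1
p8 = XOR of data positions {9,10,11,12,13,14,15} = 1⊕1⊕0⊕0⊕0⊕1⊕0 = 1
Parity bits p1,p2,p4,p8 = 0011

0011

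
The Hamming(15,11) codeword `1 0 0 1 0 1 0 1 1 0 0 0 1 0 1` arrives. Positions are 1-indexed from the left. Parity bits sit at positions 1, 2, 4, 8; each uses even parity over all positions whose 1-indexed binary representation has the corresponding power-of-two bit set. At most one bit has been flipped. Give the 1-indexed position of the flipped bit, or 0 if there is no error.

s1: b1⊕b3⊕b5⊕b7⊕b9⊕b11⊕b13⊕b15 = 1⊕0⊕0⊕0⊕1⊕0⊕1⊕1 = 0
s2: b2⊕b3⊕b6⊕b7⊕b10⊕b11⊕b14⊕b15 = 0⊕0⊕1⊕0⊕0⊕0⊕0⊕1 = 0
s4: b4⊕b5⊕b6⊕b7⊕b12⊕b13⊕b14⊕b15 = 1⊕0⊕1⊕0⊕0⊕1⊕0⊕1 = 0
s8: b8⊕b9⊕b10⊕b11⊕b12⊕b13⊕b14⊕b15 = 1⊕1⊕0⊕0⊕0⊕1⊕0⊕1 = 0
Syndrome (s8...s1) = 0000 → position 0 (no error).

0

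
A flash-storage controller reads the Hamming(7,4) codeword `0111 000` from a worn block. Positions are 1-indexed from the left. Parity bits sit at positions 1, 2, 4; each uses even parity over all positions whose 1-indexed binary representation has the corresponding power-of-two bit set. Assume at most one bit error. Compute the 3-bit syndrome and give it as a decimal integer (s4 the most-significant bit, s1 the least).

5

s1: b1⊕b3⊕b5⊕b7 = 0⊕1⊕0⊕0 = 1
s2: b2⊕b3⊕b6⊕b7 = 1⊕1⊕0⊕0 = 0
s4: b4⊕b5⊕b6⊕b7 = 1⊕0⊕0⊕0 = 1
Syndrome (s4...s1) = 101 → position 5.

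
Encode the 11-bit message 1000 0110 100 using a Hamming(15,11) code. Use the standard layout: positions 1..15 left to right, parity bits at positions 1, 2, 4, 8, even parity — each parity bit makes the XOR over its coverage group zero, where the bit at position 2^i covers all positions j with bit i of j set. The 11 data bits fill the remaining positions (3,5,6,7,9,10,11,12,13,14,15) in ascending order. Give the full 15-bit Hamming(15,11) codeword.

Place data bits at non-power-of-two positions: b3=1, b5=0, b6=0, b7=0, b9=0, b10=1, b11=1, b12=0, b13=1, b14=0, b15=0.
p1 = XOR of data positions {3,5,7,9,11,13,15} = 1⊕0⊕0⊕0⊕1⊕1⊕0 = 1
p2 = XOR of data positions {3,6,7,10,11,14,15} = 1⊕0⊕0⊕1⊕1⊕0⊕0 = 1
p4 = XOR of data positions {5,6,7,12,13,14,15} = 0⊕0⊕0⊕0⊕1⊕0⊕0 = 1
p8 = XOR of data positions {9,10,11,12,13,14,15} = 0⊕1⊕1⊕0⊕1⊕0⊕0 = 1
Codeword b1..b15 = 111100010110100

111100010110100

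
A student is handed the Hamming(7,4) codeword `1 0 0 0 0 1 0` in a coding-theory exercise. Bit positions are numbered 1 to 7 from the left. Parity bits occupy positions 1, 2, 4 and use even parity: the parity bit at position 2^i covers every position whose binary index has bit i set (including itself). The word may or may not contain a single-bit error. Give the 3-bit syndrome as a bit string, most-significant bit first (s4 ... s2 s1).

s1: b1⊕b3⊕b5⊕b7 = 1⊕0⊕0⊕0 = 1
s2: b2⊕b3⊕b6⊕b7 = 0⊕0⊕1⊕0 = 1
s4: b4⊕b5⊕b6⊕b7 = 0⊕0⊕1⊕0 = 1
Syndrome (s4...s1) = 111 → position 7.

111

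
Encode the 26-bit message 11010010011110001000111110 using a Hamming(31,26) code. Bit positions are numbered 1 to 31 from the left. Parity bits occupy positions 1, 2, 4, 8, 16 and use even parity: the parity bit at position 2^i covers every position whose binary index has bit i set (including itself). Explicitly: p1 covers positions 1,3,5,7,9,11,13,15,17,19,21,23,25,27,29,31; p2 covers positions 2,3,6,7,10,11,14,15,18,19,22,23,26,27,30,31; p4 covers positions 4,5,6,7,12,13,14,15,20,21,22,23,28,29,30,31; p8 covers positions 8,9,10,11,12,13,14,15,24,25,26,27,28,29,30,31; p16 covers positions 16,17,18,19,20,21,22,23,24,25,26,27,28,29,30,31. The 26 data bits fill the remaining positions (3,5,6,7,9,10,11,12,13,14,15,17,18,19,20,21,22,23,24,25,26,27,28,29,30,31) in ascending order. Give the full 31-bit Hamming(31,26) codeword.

Place data bits at non-power-of-two positions: b3=1, b5=1, b6=0, b7=1, b9=0, b10=0, b11=1, b12=0, b13=0, b14=1, b15=1, b17=1, b18=1, b19=0, b20=0, b21=0, b22=1, b23=0, b24=0, b25=0, b26=1, b27=1, b28=1, b29=1, b30=1, b31=0.
p1 = XOR of data positions {3,5,7,9,11,13,15,17,19,21,23,25,27,29,31} = 1⊕1⊕1⊕0⊕1⊕0⊕1⊕1⊕0⊕0⊕0⊕0⊕1⊕1⊕0 = 0
p2 = XOR of data positions {3,6,7,10,11,14,15,18,19,22,23,26,27,30,31} = 1⊕0⊕1⊕0⊕1⊕1⊕1⊕1⊕0⊕1⊕0⊕1⊕1⊕1⊕0 = 0
p4 = XOR of data positions {5,6,7,12,13,14,15,20,21,22,23,28,29,30,31} = 1⊕0⊕1⊕0⊕0⊕1⊕1⊕0⊕0⊕1⊕0⊕1⊕1⊕1⊕0 = 0
p8 = XOR of data positions {9,10,11,12,13,14,15,24,25,26,27,28,29,30,31} = 0⊕0⊕1⊕0⊕0⊕1⊕1⊕0⊕0⊕1⊕1⊕1⊕1⊕1⊕0 = 0
p16 = XOR of data positions {17,18,19,20,21,22,23,24,25,26,27,28,29,30,31} = 1⊕1⊕0⊕0⊕0⊕1⊕0⊕0⊕0⊕1⊕1⊕1⊕1⊕1⊕0 = 0
Codeword b1..b31 = 0010101000100110110001000111110

0010101000100110110001000111110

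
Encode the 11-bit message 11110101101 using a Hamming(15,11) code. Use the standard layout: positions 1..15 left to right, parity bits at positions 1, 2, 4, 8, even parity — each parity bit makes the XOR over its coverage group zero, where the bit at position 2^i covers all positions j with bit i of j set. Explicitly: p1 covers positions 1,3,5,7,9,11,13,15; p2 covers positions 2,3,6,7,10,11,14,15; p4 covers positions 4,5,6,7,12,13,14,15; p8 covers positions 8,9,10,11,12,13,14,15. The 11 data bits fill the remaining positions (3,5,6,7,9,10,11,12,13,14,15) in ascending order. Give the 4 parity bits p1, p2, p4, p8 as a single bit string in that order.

Place data bits at non-power-of-two positions: b3=1, b5=1, b6=1, b7=1, b9=0, b10=1, b11=0, b12=1, b13=1, b14=0, b15=1.
p1 = XOR of data positions {3,5,7,9,11,13,15} = 1⊕1⊕1⊕0⊕0⊕1⊕1 = 1
p2 = XOR of data positions {3,6,7,10,11,14,15} = 1⊕1⊕1⊕1⊕0⊕0⊕1 = 1
p4 = XOR of data positions {5,6,7,12,13,14,15} = 1⊕1⊕1⊕1⊕1⊕0⊕1 = 0
p8 = XOR of data positions {9,10,11,12,13,14,15} = 0⊕1⊕0⊕1⊕1⊕0⊕1 = 0
Parity bits p1,p2,p4,p8 = 1100

1100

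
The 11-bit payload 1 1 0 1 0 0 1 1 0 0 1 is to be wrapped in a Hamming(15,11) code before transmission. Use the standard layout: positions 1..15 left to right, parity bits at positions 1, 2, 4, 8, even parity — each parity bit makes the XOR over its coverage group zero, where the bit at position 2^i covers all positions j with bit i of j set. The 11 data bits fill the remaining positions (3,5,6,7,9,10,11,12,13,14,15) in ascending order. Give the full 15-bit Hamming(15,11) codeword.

Place data bits at non-power-of-two positions: b3=1, b5=1, b6=0, b7=1, b9=0, b10=0, b11=1, b12=1, b13=0, b14=0, b15=1.
p1 = XOR of data positions {3,5,7,9,11,13,15} = 1⊕1⊕1⊕0⊕1⊕0⊕1 = 1
p2 = XOR of data positions {3,6,7,10,11,14,15} = 1⊕0⊕1⊕0⊕1⊕0⊕1 = 0
p4 = XOR of data positions {5,6,7,12,13,14,15} = 1⊕0⊕1⊕1⊕0⊕0⊕1 = 0
p8 = XOR of data positions {9,10,11,12,13,14,15} = 0⊕0⊕1⊕1⊕0⊕0⊕1 = 1
Codeword b1..b15 = 101010110011001

101010110011001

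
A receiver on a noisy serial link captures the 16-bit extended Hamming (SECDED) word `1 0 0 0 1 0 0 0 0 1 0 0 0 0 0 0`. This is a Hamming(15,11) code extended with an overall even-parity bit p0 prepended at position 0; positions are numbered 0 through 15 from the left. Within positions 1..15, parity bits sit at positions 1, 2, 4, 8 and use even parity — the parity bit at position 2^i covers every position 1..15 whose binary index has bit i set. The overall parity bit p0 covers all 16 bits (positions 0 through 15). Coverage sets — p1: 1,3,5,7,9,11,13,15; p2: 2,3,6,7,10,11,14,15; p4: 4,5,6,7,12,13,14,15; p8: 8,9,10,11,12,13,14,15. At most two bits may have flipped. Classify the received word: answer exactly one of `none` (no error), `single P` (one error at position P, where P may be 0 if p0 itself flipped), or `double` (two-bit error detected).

single 13

s1: b1⊕b3⊕b5⊕b7⊕b9⊕b11⊕b13⊕b15 = 0⊕0⊕0⊕0⊕1⊕0⊕0⊕0 = 1
s2: b2⊕b3⊕b6⊕b7⊕b10⊕b11⊕b14⊕b15 = 0⊕0⊕0⊕0⊕0⊕0⊕0⊕0 = 0
s4: b4⊕b5⊕b6⊕b7⊕b12⊕b13⊕b14⊕b15 = 1⊕0⊕0⊕0⊕0⊕0⊕0⊕0 = 1
s8: b8⊕b9⊕b10⊕b11⊕b12⊕b13⊕b14⊕b15 = 0⊕1⊕0⊕0⊕0⊕0⊕0⊕0 = 1
Syndrome (s8...s1) = 1101 → position 13.
Overall parity (XOR of all 16 bits, including p0): 1⊕0⊕0⊕0⊕1⊕0⊕0⊕0⊕0⊕1⊕0⊕0⊕0⊕0⊕0⊕0 = 1
Overall=1, syndrome position=13 → single-bit error at position 13.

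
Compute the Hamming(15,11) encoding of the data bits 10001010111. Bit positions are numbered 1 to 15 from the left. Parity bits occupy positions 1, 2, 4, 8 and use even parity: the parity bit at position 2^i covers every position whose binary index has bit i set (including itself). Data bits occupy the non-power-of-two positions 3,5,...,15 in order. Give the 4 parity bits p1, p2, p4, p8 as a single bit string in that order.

1011

Place data bits at non-power-of-two positions: b3=1, b5=0, b6=0, b7=0, b9=1, b10=0, b11=1, b12=0, b13=1, b14=1, b15=1.
p1 = XOR of data positions {3,5,7,9,11,13,15} = 1⊕0⊕0⊕1⊕1⊕1⊕1 = 1
p2 = XOR of data positions {3,6,7,10,11,14,15} = 1⊕0⊕0⊕0⊕1⊕1⊕1 = 0
p4 = XOR of data positions {5,6,7,12,13,14,15} = 0⊕0⊕0⊕0⊕1⊕1⊕1 = 1
p8 = XOR of data positions {9,10,11,12,13,14,15} = 1⊕0⊕1⊕0⊕1⊕1⊕1 = 1
Parity bits p1,p2,p4,p8 = 1011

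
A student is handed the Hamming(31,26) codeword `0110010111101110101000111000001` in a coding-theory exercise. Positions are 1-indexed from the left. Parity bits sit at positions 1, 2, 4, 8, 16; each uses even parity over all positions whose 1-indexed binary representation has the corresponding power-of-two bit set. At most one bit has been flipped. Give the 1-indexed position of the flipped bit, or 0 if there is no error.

s1: b1⊕b3⊕b5⊕b7⊕b9⊕b11⊕b13⊕b15⊕b17⊕b19⊕b21⊕b23⊕b25⊕b27⊕b29⊕b31 = 0⊕1⊕0⊕0⊕1⊕1⊕1⊕1⊕1⊕1⊕0⊕1⊕1⊕0⊕0⊕1 = 0
s2: b2⊕b3⊕b6⊕b7⊕b10⊕b11⊕b14⊕b15⊕b18⊕b19⊕b22⊕b23⊕b26⊕b27⊕b30⊕b31 = 1⊕1⊕1⊕0⊕1⊕1⊕1⊕1⊕0⊕1⊕0⊕1⊕0⊕0⊕0⊕1 = 0
s4: b4⊕b5⊕b6⊕b7⊕b12⊕b13⊕b14⊕b15⊕b20⊕b21⊕b22⊕b23⊕b28⊕b29⊕b30⊕b31 = 0⊕0⊕1⊕0⊕0⊕1⊕1⊕1⊕0⊕0⊕0⊕1⊕0⊕0⊕0⊕1 = 0
s8: b8⊕b9⊕b10⊕b11⊕b12⊕b13⊕b14⊕b15⊕b24⊕b25⊕b26⊕b27⊕b28⊕b29⊕b30⊕b31 = 1⊕1⊕1⊕1⊕0⊕1⊕1⊕1⊕1⊕1⊕0⊕0⊕0⊕0⊕0⊕1 = 0
s16: b16⊕b17⊕b18⊕b19⊕b20⊕b21⊕b22⊕b23⊕b24⊕b25⊕b26⊕b27⊕b28⊕b29⊕b30⊕b31 = 0⊕1⊕0⊕1⊕0⊕0⊕0⊕1⊕1⊕1⊕0⊕0⊕0⊕0⊕0⊕1 = 0
Syndrome (s16...s1) = 00000 → position 0 (no error).

0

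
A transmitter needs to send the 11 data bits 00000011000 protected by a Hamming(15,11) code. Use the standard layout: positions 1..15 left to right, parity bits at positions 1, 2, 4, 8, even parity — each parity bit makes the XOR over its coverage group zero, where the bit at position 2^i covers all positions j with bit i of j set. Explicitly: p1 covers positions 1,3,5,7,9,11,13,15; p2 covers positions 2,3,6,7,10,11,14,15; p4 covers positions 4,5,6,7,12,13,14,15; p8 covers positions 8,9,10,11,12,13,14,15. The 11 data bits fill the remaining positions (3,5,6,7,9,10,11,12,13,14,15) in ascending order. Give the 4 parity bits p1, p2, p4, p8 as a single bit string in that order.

1110

Place data bits at non-power-of-two positions: b3=0, b5=0, b6=0, b7=0, b9=0, b10=0, b11=1, b12=1, b13=0, b14=0, b15=0.
p1 = XOR of data positions {3,5,7,9,11,13,15} = 0⊕0⊕0⊕0⊕1⊕0⊕0 = 1
p2 = XOR of data positions {3,6,7,10,11,14,15} = 0⊕0⊕0⊕0⊕1⊕0⊕0 = 1
p4 = XOR of data positions {5,6,7,12,13,14,15} = 0⊕0⊕0⊕1⊕0⊕0⊕0 = 1
p8 = XOR of data positions {9,10,11,12,13,14,15} = 0⊕0⊕1⊕1⊕0⊕0⊕0 = 0
Parity bits p1,p2,p4,p8 = 1110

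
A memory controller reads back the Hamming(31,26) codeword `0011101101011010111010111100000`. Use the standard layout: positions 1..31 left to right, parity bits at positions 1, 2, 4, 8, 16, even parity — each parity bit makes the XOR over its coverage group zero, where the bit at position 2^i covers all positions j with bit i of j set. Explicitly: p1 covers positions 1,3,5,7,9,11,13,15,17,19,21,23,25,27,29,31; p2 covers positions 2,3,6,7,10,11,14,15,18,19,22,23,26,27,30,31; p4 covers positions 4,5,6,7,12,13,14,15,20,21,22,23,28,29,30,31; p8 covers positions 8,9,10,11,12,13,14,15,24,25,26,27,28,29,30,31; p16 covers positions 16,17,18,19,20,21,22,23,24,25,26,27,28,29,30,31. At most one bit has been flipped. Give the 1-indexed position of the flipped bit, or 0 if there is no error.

s1: b1⊕b3⊕b5⊕b7⊕b9⊕b11⊕b13⊕b15⊕b17⊕b19⊕b21⊕b23⊕b25⊕b27⊕b29⊕b31 = 0⊕1⊕1⊕1⊕0⊕0⊕1⊕1⊕1⊕1⊕1⊕1⊕1⊕0⊕0⊕0 = 0
s2: b2⊕b3⊕b6⊕b7⊕b10⊕b11⊕b14⊕b15⊕b18⊕b19⊕b22⊕b23⊕b26⊕b27⊕b30⊕b31 = 0⊕1⊕0⊕1⊕1⊕0⊕0⊕1⊕1⊕1⊕0⊕1⊕1⊕0⊕0⊕0 = 0
s4: b4⊕b5⊕b6⊕b7⊕b12⊕b13⊕b14⊕b15⊕b20⊕b21⊕b22⊕b23⊕b28⊕b29⊕b30⊕b31 = 1⊕1⊕0⊕1⊕1⊕1⊕0⊕1⊕0⊕1⊕0⊕1⊕0⊕0⊕0⊕0 = 0
s8: b8⊕b9⊕b10⊕b11⊕b12⊕b13⊕b14⊕b15⊕b24⊕b25⊕b26⊕b27⊕b28⊕b29⊕b30⊕b31 = 1⊕0⊕1⊕0⊕1⊕1⊕0⊕1⊕1⊕1⊕1⊕0⊕0⊕0⊕0⊕0 = 0
s16: b16⊕b17⊕b18⊕b19⊕b20⊕b21⊕b22⊕b23⊕b24⊕b25⊕b26⊕b27⊕b28⊕b29⊕b30⊕b31 = 0⊕1⊕1⊕1⊕0⊕1⊕0⊕1⊕1⊕1⊕1⊕0⊕0⊕0⊕0⊕0 = 0
Syndrome (s16...s1) = 00000 → position 0 (no error).

0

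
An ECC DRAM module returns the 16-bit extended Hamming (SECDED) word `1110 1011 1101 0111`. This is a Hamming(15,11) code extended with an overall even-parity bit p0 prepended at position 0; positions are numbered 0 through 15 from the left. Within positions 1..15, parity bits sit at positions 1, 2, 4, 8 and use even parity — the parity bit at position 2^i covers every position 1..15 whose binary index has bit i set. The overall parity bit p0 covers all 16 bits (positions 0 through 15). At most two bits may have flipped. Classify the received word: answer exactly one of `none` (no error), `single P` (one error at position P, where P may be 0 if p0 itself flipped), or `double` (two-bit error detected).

s1: b1⊕b3⊕b5⊕b7⊕b9⊕b11⊕b13⊕b15 = 1⊕0⊕0⊕1⊕1⊕1⊕1⊕1 = 0
s2: b2⊕b3⊕b6⊕b7⊕b10⊕b11⊕b14⊕b15 = 1⊕0⊕1⊕1⊕0⊕1⊕1⊕1 = 0
s4: b4⊕b5⊕b6⊕b7⊕b12⊕b13⊕b14⊕b15 = 1⊕0⊕1⊕1⊕0⊕1⊕1⊕1 = 0
s8: b8⊕b9⊕b10⊕b11⊕b12⊕b13⊕b14⊕b15 = 1⊕1⊕0⊕1⊕0⊕1⊕1⊕1 = 0
Syndrome (s8...s1) = 0000 → position 0 (no error).
Overall parity (XOR of all 16 bits, including p0): 1⊕1⊕1⊕0⊕1⊕0⊕1⊕1⊕1⊕1⊕0⊕1⊕0⊕1⊕1⊕1 = 0
Overall=0, syndrome position=0 → no error.

none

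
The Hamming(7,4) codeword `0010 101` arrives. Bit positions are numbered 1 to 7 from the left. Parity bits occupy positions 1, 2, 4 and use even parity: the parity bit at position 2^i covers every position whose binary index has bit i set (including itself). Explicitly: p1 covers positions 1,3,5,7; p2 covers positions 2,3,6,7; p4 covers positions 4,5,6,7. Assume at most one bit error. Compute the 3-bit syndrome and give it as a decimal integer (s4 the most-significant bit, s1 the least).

s1: b1⊕b3⊕b5⊕b7 = 0⊕1⊕1⊕1 = 1
s2: b2⊕b3⊕b6⊕b7 = 0⊕1⊕0⊕1 = 0
s4: b4⊕b5⊕b6⊕b7 = 0⊕1⊕0⊕1 = 0
Syndrome (s4...s1) = 001 → position 1.

1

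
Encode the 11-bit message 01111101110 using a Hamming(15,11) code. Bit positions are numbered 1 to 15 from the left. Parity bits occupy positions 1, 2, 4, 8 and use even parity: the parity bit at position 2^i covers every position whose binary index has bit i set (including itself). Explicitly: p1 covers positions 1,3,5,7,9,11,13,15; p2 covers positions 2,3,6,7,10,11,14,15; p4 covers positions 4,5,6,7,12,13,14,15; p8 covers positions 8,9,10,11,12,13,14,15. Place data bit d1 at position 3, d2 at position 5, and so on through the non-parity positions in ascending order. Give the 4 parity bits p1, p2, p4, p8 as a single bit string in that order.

Place data bits at non-power-of-two positions: b3=0, b5=1, b6=1, b7=1, b9=1, b10=1, b11=0, b12=1, b13=1, b14=1, b15=0.
p1 = XOR of data positions {3,5,7,9,11,13,15} = 0⊕1⊕1⊕1⊕0⊕1⊕0 = 0
p2 = XOR of data positions {3,6,7,10,11,14,15} = 0⊕1⊕1⊕1⊕0⊕1⊕0 = 0
p4 = XOR of data positions {5,6,7,12,13,14,15} = 1⊕1⊕1⊕1⊕1⊕1⊕0 = 0
p8 = XOR of data positions {9,10,11,12,13,14,15} = 1⊕1⊕0⊕1⊕1⊕1⊕0 = 1
Parity bits p1,p2,p4,p8 = 0001

0001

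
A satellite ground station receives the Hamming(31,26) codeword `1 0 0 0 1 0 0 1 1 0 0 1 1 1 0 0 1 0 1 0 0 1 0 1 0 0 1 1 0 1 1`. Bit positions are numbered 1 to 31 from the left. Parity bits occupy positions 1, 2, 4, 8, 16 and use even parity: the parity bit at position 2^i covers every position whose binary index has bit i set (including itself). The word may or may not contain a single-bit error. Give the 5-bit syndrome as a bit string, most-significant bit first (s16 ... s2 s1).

00000

s1: b1⊕b3⊕b5⊕b7⊕b9⊕b11⊕b13⊕b15⊕b17⊕b19⊕b21⊕b23⊕b25⊕b27⊕b29⊕b31 = 1⊕0⊕1⊕0⊕1⊕0⊕1⊕0⊕1⊕1⊕0⊕0⊕0⊕1⊕0⊕1 = 0
s2: b2⊕b3⊕b6⊕b7⊕b10⊕b11⊕b14⊕b15⊕b18⊕b19⊕b22⊕b23⊕b26⊕b27⊕b30⊕b31 = 0⊕0⊕0⊕0⊕0⊕0⊕1⊕0⊕0⊕1⊕1⊕0⊕0⊕1⊕1⊕1 = 0
s4: b4⊕b5⊕b6⊕b7⊕b12⊕b13⊕b14⊕b15⊕b20⊕b21⊕b22⊕b23⊕b28⊕b29⊕b30⊕b31 = 0⊕1⊕0⊕0⊕1⊕1⊕1⊕0⊕0⊕0⊕1⊕0⊕1⊕0⊕1⊕1 = 0
s8: b8⊕b9⊕b10⊕b11⊕b12⊕b13⊕b14⊕b15⊕b24⊕b25⊕b26⊕b27⊕b28⊕b29⊕b30⊕b31 = 1⊕1⊕0⊕0⊕1⊕1⊕1⊕0⊕1⊕0⊕0⊕1⊕1⊕0⊕1⊕1 = 0
s16: b16⊕b17⊕b18⊕b19⊕b20⊕b21⊕b22⊕b23⊕b24⊕b25⊕b26⊕b27⊕b28⊕b29⊕b30⊕b31 = 0⊕1⊕0⊕1⊕0⊕0⊕1⊕0⊕1⊕0⊕0⊕1⊕1⊕0⊕1⊕1 = 0
Syndrome (s16...s1) = 00000 → position 0 (no error).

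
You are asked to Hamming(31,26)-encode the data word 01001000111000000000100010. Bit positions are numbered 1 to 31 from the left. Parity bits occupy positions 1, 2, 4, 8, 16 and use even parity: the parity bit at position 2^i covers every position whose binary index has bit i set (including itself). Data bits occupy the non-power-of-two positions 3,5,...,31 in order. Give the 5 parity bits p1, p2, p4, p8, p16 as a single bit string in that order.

Place data bits at non-power-of-two positions: b3=0, b5=1, b6=0, b7=0, b9=1, b10=0, b11=0, b12=0, b13=1, b14=1, b15=1, b17=0, b18=0, b19=0, b20=0, b21=0, b22=0, b23=0, b24=0, b25=0, b26=1, b27=0, b28=0, b29=0, b30=1, b31=0.
p1 = XOR of data positions {3,5,7,9,11,13,15,17,19,21,23,25,27,29,31} = 0⊕1⊕0⊕1⊕0⊕1⊕1⊕0⊕0⊕0⊕0⊕0⊕0⊕0⊕0 = 0
p2 = XOR of data positions {3,6,7,10,11,14,15,18,19,22,23,26,27,30,31} = 0⊕0⊕0⊕0⊕0⊕1⊕1⊕0⊕0⊕0⊕0⊕1⊕0⊕1⊕0 = 0
p4 = XOR of data positions {5,6,7,12,13,14,15,20,21,22,23,28,29,30,31} = 1⊕0⊕0⊕0⊕1⊕1⊕1⊕0⊕0⊕0⊕0⊕0⊕0⊕1⊕0 = 1
p8 = XOR of data positions {9,10,11,12,13,14,15,24,25,26,27,28,29,30,31} = 1⊕0⊕0⊕0⊕1⊕1⊕1⊕0⊕0⊕1⊕0⊕0⊕0⊕1⊕0 = 0
p16 = XOR of data positions {17,18,19,20,21,22,23,24,25,26,27,28,29,30,31} = 0⊕0⊕0⊕0⊕0⊕0⊕0⊕0⊕0⊕1⊕0⊕0⊕0⊕1⊕0 = 0
Parity bits p1,p2,p4,p8,p16 = 00100

00100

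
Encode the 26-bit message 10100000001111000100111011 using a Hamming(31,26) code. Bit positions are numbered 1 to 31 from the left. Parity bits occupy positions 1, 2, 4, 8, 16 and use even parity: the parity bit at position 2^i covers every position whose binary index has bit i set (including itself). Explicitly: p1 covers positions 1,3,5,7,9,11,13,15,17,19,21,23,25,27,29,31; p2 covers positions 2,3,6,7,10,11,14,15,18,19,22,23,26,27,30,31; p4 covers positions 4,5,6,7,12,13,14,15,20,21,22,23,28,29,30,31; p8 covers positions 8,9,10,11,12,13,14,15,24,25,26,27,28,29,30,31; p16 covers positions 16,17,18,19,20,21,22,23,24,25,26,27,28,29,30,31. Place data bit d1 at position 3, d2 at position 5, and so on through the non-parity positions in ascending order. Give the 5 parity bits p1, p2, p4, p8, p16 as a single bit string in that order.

Place data bits at non-power-of-two positions: b3=1, b5=0, b6=1, b7=0, b9=0, b10=0, b11=0, b12=0, b13=0, b14=0, b15=1, b17=1, b18=1, b19=1, b20=0, b21=0, b22=0, b23=1, b24=0, b25=0, b26=1, b27=1, b28=1, b29=0, b30=1, b31=1.
p1 = XOR of data positions {3,5,7,9,11,13,15,17,19,21,23,25,27,29,31} = 1⊕0⊕0⊕0⊕0⊕0⊕1⊕1⊕1⊕0⊕1⊕0⊕1⊕0⊕1 = 1
p2 = XOR of data positions {3,6,7,10,11,14,15,18,19,22,23,26,27,30,31} = 1⊕1⊕0⊕0⊕0⊕0⊕1⊕1⊕1⊕0⊕1⊕1⊕1⊕1⊕1 = 0
p4 = XOR of data positions {5,6,7,12,13,14,15,20,21,22,23,28,29,30,31} = 0⊕1⊕0⊕0⊕0⊕0⊕1⊕0⊕0⊕0⊕1⊕1⊕0⊕1⊕1 = 0
p8 = XOR of data positions {9,10,11,12,13,14,15,24,25,26,27,28,29,30,31} = 0⊕0⊕0⊕0⊕0⊕0⊕1⊕0⊕0⊕1⊕1⊕1⊕0⊕1⊕1 = 0
p16 = XOR of data positions {17,18,19,20,21,22,23,24,25,26,27,28,29,30,31} = 1⊕1⊕1⊕0⊕0⊕0⊕1⊕0⊕0⊕1⊕1⊕1⊕0⊕1⊕1 = 1
Parity bits p1,p2,p4,p8,p16 = 10001

10001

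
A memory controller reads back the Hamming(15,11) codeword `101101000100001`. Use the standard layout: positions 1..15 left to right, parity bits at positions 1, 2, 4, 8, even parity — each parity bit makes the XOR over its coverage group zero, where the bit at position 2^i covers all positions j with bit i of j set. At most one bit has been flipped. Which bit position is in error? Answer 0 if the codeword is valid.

5

s1: b1⊕b3⊕b5⊕b7⊕b9⊕b11⊕b13⊕b15 = 1⊕1⊕0⊕0⊕0⊕0⊕0⊕1 = 1
s2: b2⊕b3⊕b6⊕b7⊕b10⊕b11⊕b14⊕b15 = 0⊕1⊕1⊕0⊕1⊕0⊕0⊕1 = 0
s4: b4⊕b5⊕b6⊕b7⊕b12⊕b13⊕b14⊕b15 = 1⊕0⊕1⊕0⊕0⊕0⊕0⊕1 = 1
s8: b8⊕b9⊕b10⊕b11⊕b12⊕b13⊕b14⊕b15 = 0⊕0⊕1⊕0⊕0⊕0⊕0⊕1 = 0
Syndrome (s8...s1) = 0101 → position 5.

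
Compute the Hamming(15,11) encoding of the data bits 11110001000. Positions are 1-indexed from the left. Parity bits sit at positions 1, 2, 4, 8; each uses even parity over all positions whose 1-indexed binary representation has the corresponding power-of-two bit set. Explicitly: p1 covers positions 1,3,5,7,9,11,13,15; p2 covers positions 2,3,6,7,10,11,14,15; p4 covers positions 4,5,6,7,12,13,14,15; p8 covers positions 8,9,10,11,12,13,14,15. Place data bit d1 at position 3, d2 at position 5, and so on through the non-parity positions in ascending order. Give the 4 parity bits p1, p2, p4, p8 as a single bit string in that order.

1101

Place data bits at non-power-of-two positions: b3=1, b5=1, b6=1, b7=1, b9=0, b10=0, b11=0, b12=1, b13=0, b14=0, b15=0.
p1 = XOR of data positions {3,5,7,9,11,13,15} = 1⊕1⊕1⊕0⊕0⊕0⊕0 = 1
p2 = XOR of data positions {3,6,7,10,11,14,15} = 1⊕1⊕1⊕0⊕0⊕0⊕0 = 1
p4 = XOR of data positions {5,6,7,12,13,14,15} = 1⊕1⊕1⊕1⊕0⊕0⊕0 = 0
p8 = XOR of data positions {9,10,11,12,13,14,15} = 0⊕0⊕0⊕1⊕0⊕0⊕0 = 1
Parity bits p1,p2,p4,p8 = 1101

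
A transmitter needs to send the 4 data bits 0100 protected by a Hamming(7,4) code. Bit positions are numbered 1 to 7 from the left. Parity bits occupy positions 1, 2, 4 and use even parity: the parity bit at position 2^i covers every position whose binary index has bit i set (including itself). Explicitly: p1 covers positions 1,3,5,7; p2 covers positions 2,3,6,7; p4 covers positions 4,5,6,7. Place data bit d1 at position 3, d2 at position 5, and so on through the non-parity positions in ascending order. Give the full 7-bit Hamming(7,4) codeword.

Place data bits at non-power-of-two positions: b3=0, b5=1, b6=0, b7=0.
p1 = XOR of data positions {3,5,7} = 0⊕1⊕0 = 1
p2 = XOR of data positions {3,6,7} = 0⊕0⊕0 = 0
p4 = XOR of data positions {5,6,7} = 1⊕0⊕0 = 1
Codeword b1..b7 = 1001100

1001100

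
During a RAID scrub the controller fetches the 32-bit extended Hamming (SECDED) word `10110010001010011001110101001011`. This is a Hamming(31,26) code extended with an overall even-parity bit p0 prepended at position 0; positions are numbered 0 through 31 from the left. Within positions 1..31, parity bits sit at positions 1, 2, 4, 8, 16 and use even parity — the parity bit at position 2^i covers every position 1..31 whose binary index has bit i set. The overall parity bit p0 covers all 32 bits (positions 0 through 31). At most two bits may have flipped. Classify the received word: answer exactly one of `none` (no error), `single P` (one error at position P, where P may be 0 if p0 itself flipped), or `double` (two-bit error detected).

double

s1: b1⊕b3⊕b5⊕b7⊕b9⊕b11⊕b13⊕b15⊕b17⊕b19⊕b21⊕b23⊕b25⊕b27⊕b29⊕b31 = 0⊕1⊕0⊕0⊕0⊕0⊕0⊕1⊕0⊕1⊕1⊕1⊕1⊕0⊕0⊕1 = 1
s2: b2⊕b3⊕b6⊕b7⊕b10⊕b11⊕b14⊕b15⊕b18⊕b19⊕b22⊕b23⊕b26⊕b27⊕b30⊕b31 = 1⊕1⊕1⊕0⊕1⊕0⊕0⊕1⊕0⊕1⊕0⊕1⊕0⊕0⊕1⊕1 = 1
s4: b4⊕b5⊕b6⊕b7⊕b12⊕b13⊕b14⊕b15⊕b20⊕b21⊕b22⊕b23⊕b28⊕b29⊕b30⊕b31 = 0⊕0⊕1⊕0⊕1⊕0⊕0⊕1⊕1⊕1⊕0⊕1⊕1⊕0⊕1⊕1 = 1
s8: b8⊕b9⊕b10⊕b11⊕b12⊕b13⊕b14⊕b15⊕b24⊕b25⊕b26⊕b27⊕b28⊕b29⊕b30⊕b31 = 0⊕0⊕1⊕0⊕1⊕0⊕0⊕1⊕0⊕1⊕0⊕0⊕1⊕0⊕1⊕1 = 1
s16: b16⊕b17⊕b18⊕b19⊕b20⊕b21⊕b22⊕b23⊕b24⊕b25⊕b26⊕b27⊕b28⊕b29⊕b30⊕b31 = 1⊕0⊕0⊕1⊕1⊕1⊕0⊕1⊕0⊕1⊕0⊕0⊕1⊕0⊕1⊕1 = 1
Syndrome (s16...s1) = 11111 → position 31.
Overall parity (XOR of all 32 bits, including p0): 1⊕0⊕1⊕1⊕0⊕0⊕1⊕0⊕0⊕0⊕1⊕0⊕1⊕0⊕0⊕1⊕1⊕0⊕0⊕1⊕1⊕1⊕0⊕1⊕0⊕1⊕0⊕0⊕1⊕0⊕1⊕1 = 0
Overall=0, syndrome position=31 → double-bit error detected (uncorrectable).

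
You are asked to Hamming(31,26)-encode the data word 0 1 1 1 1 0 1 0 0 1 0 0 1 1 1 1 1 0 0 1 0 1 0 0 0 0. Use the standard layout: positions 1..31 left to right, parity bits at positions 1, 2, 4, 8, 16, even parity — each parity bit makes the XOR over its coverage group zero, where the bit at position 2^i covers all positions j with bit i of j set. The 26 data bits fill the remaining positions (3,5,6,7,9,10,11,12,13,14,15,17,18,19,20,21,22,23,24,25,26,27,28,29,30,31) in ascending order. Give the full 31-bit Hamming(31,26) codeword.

0001111110100101011111001010000

Place data bits at non-power-of-two positions: b3=0, b5=1, b6=1, b7=1, b9=1, b10=0, b11=1, b12=0, b13=0, b14=1, b15=0, b17=0, b18=1, b19=1, b20=1, b21=1, b22=1, b23=0, b24=0, b25=1, b26=0, b27=1, b28=0, b29=0, b30=0, b31=0.
p1 = XOR of data positions {3,5,7,9,11,13,15,17,19,21,23,25,27,29,31} = 0⊕1⊕1⊕1⊕1⊕0⊕0⊕0⊕1⊕1⊕0⊕1⊕1⊕0⊕0 = 0
p2 = XOR of data positions {3,6,7,10,11,14,15,18,19,22,23,26,27,30,31} = 0⊕1⊕1⊕0⊕1⊕1⊕0⊕1⊕1⊕1⊕0⊕0⊕1⊕0⊕0 = 0
p4 = XOR of data positions {5,6,7,12,13,14,15,20,21,22,23,28,29,30,31} = 1⊕1⊕1⊕0⊕0⊕1⊕0⊕1⊕1⊕1⊕0⊕0⊕0⊕0⊕0 = 1
p8 = XOR of data positions {9,10,11,12,13,14,15,24,25,26,27,28,29,30,31} = 1⊕0⊕1⊕0⊕0⊕1⊕0⊕0⊕1⊕0⊕1⊕0⊕0⊕0⊕0 = 1
p16 = XOR of data positions {17,18,19,20,21,22,23,24,25,26,27,28,29,30,31} = 0⊕1⊕1⊕1⊕1⊕1⊕0⊕0⊕1⊕0⊕1⊕0⊕0⊕0⊕0 = 1
Codeword b1..b31 = 0001111110100101011111001010000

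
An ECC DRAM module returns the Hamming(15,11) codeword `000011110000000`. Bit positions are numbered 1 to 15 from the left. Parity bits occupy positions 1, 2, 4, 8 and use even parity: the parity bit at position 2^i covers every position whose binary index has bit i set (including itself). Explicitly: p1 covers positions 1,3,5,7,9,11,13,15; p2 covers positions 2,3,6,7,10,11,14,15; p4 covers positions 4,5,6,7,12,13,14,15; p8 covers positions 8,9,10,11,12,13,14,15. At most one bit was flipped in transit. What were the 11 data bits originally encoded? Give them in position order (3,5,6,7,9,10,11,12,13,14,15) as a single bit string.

s1: b1⊕b3⊕b5⊕b7⊕b9⊕b11⊕b13⊕b15 = 0⊕0⊕1⊕1⊕0⊕0⊕0⊕0 = 0
s2: b2⊕b3⊕b6⊕b7⊕b10⊕b11⊕b14⊕b15 = 0⊕0⊕1⊕1⊕0⊕0⊕0⊕0 = 0
s4: b4⊕b5⊕b6⊕b7⊕b12⊕b13⊕b14⊕b15 = 0⊕1⊕1⊕1⊕0⊕0⊕0⊕0 = 1
s8: b8⊕b9⊕b10⊕b11⊕b12⊕b13⊕b14⊕b15 = 1⊕0⊕0⊕0⊕0⊕0⊕0⊕0 = 1
Syndrome (s8...s1) = 1100 → position 12.
Flip bit 12: corrected codeword = 000011110001000
Data bits at positions 3,5,6,7,9,10,11,12,13,14,15: 01110001000

01110001000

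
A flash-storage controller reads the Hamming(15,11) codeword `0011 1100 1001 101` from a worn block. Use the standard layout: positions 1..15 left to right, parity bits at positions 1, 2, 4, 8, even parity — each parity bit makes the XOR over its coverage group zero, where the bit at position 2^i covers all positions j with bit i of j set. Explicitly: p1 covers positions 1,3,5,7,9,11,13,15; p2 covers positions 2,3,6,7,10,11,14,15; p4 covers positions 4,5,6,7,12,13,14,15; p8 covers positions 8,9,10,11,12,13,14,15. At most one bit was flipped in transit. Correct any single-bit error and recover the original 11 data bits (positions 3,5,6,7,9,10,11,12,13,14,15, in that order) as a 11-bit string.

01101001101

s1: b1⊕b3⊕b5⊕b7⊕b9⊕b11⊕b13⊕b15 = 0⊕1⊕1⊕0⊕1⊕0⊕1⊕1 = 1
s2: b2⊕b3⊕b6⊕b7⊕b10⊕b11⊕b14⊕b15 = 0⊕1⊕1⊕0⊕0⊕0⊕0⊕1 = 1
s4: b4⊕b5⊕b6⊕b7⊕b12⊕b13⊕b14⊕b15 = 1⊕1⊕1⊕0⊕1⊕1⊕0⊕1 = 0
s8: b8⊕b9⊕b10⊕b11⊕b12⊕b13⊕b14⊕b15 = 0⊕1⊕0⊕0⊕1⊕1⊕0⊕1 = 0
Syndrome (s8...s1) = 0011 → position 3.
Flip bit 3: corrected codeword = 000111001001101
Data bits at positions 3,5,6,7,9,10,11,12,13,14,15: 01101001101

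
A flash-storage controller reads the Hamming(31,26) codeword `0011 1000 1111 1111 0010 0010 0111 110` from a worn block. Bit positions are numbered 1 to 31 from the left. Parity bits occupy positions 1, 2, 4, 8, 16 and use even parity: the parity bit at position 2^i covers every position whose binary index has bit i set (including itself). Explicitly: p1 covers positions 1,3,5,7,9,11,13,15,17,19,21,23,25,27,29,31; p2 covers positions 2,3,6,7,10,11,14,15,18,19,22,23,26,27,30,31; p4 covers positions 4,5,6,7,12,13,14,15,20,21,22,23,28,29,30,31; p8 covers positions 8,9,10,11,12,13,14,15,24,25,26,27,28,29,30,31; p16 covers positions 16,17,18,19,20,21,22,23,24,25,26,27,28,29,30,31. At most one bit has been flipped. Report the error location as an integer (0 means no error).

0

s1: b1⊕b3⊕b5⊕b7⊕b9⊕b11⊕b13⊕b15⊕b17⊕b19⊕b21⊕b23⊕b25⊕b27⊕b29⊕b31 = 0⊕1⊕1⊕0⊕1⊕1⊕1⊕1⊕0⊕1⊕0⊕1⊕0⊕1⊕1⊕0 = 0
s2: b2⊕b3⊕b6⊕b7⊕b10⊕b11⊕b14⊕b15⊕b18⊕b19⊕b22⊕b23⊕b26⊕b27⊕b30⊕b31 = 0⊕1⊕0⊕0⊕1⊕1⊕1⊕1⊕0⊕1⊕0⊕1⊕1⊕1⊕1⊕0 = 0
s4: b4⊕b5⊕b6⊕b7⊕b12⊕b13⊕b14⊕b15⊕b20⊕b21⊕b22⊕b23⊕b28⊕b29⊕b30⊕b31 = 1⊕1⊕0⊕0⊕1⊕1⊕1⊕1⊕0⊕0⊕0⊕1⊕1⊕1⊕1⊕0 = 0
s8: b8⊕b9⊕b10⊕b11⊕b12⊕b13⊕b14⊕b15⊕b24⊕b25⊕b26⊕b27⊕b28⊕b29⊕b30⊕b31 = 0⊕1⊕1⊕1⊕1⊕1⊕1⊕1⊕0⊕0⊕1⊕1⊕1⊕1⊕1⊕0 = 0
s16: b16⊕b17⊕b18⊕b19⊕b20⊕b21⊕b22⊕b23⊕b24⊕b25⊕b26⊕b27⊕b28⊕b29⊕b30⊕b31 = 1⊕0⊕0⊕1⊕0⊕0⊕0⊕1⊕0⊕0⊕1⊕1⊕1⊕1⊕1⊕0 = 0
Syndrome (s16...s1) = 00000 → position 0 (no error).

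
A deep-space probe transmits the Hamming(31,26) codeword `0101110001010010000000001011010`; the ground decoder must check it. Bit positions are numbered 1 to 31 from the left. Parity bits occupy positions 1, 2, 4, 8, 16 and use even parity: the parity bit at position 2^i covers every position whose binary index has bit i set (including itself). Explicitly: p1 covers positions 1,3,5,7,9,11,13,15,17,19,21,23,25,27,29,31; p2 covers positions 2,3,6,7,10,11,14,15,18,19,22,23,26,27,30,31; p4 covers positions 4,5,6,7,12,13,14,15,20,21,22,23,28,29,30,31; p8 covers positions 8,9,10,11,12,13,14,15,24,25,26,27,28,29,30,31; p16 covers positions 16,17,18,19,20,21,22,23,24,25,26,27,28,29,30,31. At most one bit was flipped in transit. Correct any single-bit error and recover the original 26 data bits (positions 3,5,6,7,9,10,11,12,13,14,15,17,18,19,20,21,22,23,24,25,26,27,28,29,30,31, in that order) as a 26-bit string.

01100100001000000001011010

s1: b1⊕b3⊕b5⊕b7⊕b9⊕b11⊕b13⊕b15⊕b17⊕b19⊕b21⊕b23⊕b25⊕b27⊕b29⊕b31 = 0⊕0⊕1⊕0⊕0⊕0⊕0⊕1⊕0⊕0⊕0⊕0⊕1⊕1⊕0⊕0 = 0
s2: b2⊕b3⊕b6⊕b7⊕b10⊕b11⊕b14⊕b15⊕b18⊕b19⊕b22⊕b23⊕b26⊕b27⊕b30⊕b31 = 1⊕0⊕1⊕0⊕1⊕0⊕0⊕1⊕0⊕0⊕0⊕0⊕0⊕1⊕1⊕0 = 0
s4: b4⊕b5⊕b6⊕b7⊕b12⊕b13⊕b14⊕b15⊕b20⊕b21⊕b22⊕b23⊕b28⊕b29⊕b30⊕b31 = 1⊕1⊕1⊕0⊕1⊕0⊕0⊕1⊕0⊕0⊕0⊕0⊕1⊕0⊕1⊕0 = 1
s8: b8⊕b9⊕b10⊕b11⊕b12⊕b13⊕b14⊕b15⊕b24⊕b25⊕b26⊕b27⊕b28⊕b29⊕b30⊕b31 = 0⊕0⊕1⊕0⊕1⊕0⊕0⊕1⊕0⊕1⊕0⊕1⊕1⊕0⊕1⊕0 = 1
s16: b16⊕b17⊕b18⊕b19⊕b20⊕b21⊕b22⊕b23⊕b24⊕b25⊕b26⊕b27⊕b28⊕b29⊕b30⊕b31 = 0⊕0⊕0⊕0⊕0⊕0⊕0⊕0⊕0⊕1⊕0⊕1⊕1⊕0⊕1⊕0 = 0
Syndrome (s16...s1) = 01100 → position 12.
Flip bit 12: corrected codeword = 0101110001000010000000001011010
Data bits at positions 3,5,6,7,9,10,11,12,13,14,15,17,18,19,20,21,22,23,24,25,26,27,28,29,30,31: 01100100001000000001011010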